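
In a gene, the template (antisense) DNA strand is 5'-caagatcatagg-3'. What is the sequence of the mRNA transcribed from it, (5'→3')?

RNA polymerase reads the template 3'→5' and synthesizes mRNA 5'→3' by base-pairing (A→U, T→A, G↔C). The complement of the template is GTTCTAGTATCC; antiparallel, so 5'→3' the coding strand is CCTATGATCTTG. Replace T with U for the mRNA.

5'-CCUAUGAUCUUG-3'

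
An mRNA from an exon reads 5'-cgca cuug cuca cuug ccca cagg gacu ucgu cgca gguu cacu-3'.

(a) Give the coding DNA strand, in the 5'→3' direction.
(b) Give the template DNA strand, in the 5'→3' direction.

(a) The coding strand matches the mRNA with U→T.
(b) The template strand is the reverse complement of the coding strand.

(a) 5′-CGCACTTGCTCACTTGCCCACAGGGACTTCGTCGCAGGTTCACT-3′
(b) 5'-AGTGAACCTGCGACGAAGTCCCTGTGGGCAAGTGAGCAAGTGCG-3'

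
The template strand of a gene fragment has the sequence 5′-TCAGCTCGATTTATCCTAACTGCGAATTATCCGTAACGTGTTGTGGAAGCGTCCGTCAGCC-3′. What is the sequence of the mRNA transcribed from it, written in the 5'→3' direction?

The mRNA has the sequence of the coding strand (reverse complement of the template) with T→U. Reverse complement of TCAGCTCGATTTATCCTAACTGCGAATTATCCGTAACGTGTTGTGGAAGCGTCCGTCAGCC is GGCTGACGGACGCTTCCACAACACGTTACGGATAATTCGCAGTTAGGATAAATCGAGCTGA; then T→U.

5'-GGCUGACGGACGCUUCCACAACACGUUACGGAUAAUUCGCAGUUAGGAUAAAUCGAGCUGA-3'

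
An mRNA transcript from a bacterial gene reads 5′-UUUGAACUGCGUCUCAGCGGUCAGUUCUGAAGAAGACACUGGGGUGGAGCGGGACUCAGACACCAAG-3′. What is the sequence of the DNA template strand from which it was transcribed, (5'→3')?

5'-CTTGGTGTCTGAGTCCCGCTCCACCCCAGTGTCTTCTTCAGAACTGACCGCTGAGACGCAGTTCAAA-3'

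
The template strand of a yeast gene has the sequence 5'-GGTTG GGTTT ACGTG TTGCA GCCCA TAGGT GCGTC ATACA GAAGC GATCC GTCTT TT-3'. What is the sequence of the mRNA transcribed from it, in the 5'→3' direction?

RNA polymerase reads the template 3'→5' and synthesizes mRNA 5'→3' by base-pairing (A→U, T→A, G↔C). The complement of the template is CCAACCCAAATGCACAACGTCGGGTATCCACGCAGTATGTCTTCGCTAGGCAGAAAA; antiparallel, so 5'→3' the coding strand is AAAAGACGGATCGCTTCTGTATGACGCACCTATGGGCTGCAACACGTAAACCCAACC. Replace T with U for the mRNA.

5'-AAAAGACGGAUCGCUUCUGUAUGACGCACCUAUGGGCUGCAACACGUAAACCCAACC-3'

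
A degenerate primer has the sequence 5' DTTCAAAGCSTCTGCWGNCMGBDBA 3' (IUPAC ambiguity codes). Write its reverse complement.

Standard pairs A↔T, G↔C; ambiguity codes pair M↔K, W↔W, S↔S, B↔V, D↔H, N↔N. Complement (HAAGTTTCGSAGACGWCNGKCVHVT), then reverse for 5'→3'.

5'-TVHVCKGNCWGCAGASGCTTTGAAH-3'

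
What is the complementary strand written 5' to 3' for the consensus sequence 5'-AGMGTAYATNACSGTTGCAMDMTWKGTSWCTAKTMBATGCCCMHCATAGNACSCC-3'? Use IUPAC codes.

5'-GGSGTNCTATGDKGGGCATVKAMTAGWSACMWAKHKTGCAACSGTNATRTACKCT-3'

Standard pairs A↔T, G↔C; ambiguity codes pair Y↔R, M↔K, W↔W, S↔S, B↔V, D↔H, N↔N. Complement (TCKCATRTANTGSCAACGTKHKAWMCASWGATMAKVTACGGGKDGTATCNTGSGG), then reverse for 5'→3'.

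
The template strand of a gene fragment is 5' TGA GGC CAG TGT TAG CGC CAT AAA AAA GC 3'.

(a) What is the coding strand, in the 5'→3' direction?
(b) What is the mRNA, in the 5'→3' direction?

(a) 5'-GCTTTTTTATGGCGCTAACACTGGCCTCA-3'
(b) 5'-GCUUUUUUAUGGCGCUAACACUGGCCUCA-3'

(a) The coding strand is the reverse complement of the template: complement ACTCCGGTCACAATCGCGGTATTTTTTCG, then reverse.
(b) mRNA has the coding-strand sequence with T→U.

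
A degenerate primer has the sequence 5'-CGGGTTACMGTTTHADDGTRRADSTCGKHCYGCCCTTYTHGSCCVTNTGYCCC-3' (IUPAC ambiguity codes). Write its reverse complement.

Standard pairs A↔T, G↔C; ambiguity codes pair R↔Y, M↔K, S↔S, D↔H, V↔B, N↔N. Complement (GCCCAATGKCAAADTHHCAYYTHSAGCMDGRCGGGAARADCSGGBANACRGGG), then reverse for 5'→3'.

5′-GGGRCANABGGSCDARAAGGGCRGDMCGASHTYYACHHTDAAACKGTAACCCG-3′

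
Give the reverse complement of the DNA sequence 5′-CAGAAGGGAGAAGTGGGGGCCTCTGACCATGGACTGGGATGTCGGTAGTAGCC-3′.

Complement each base (A↔T, G↔C): GTCTTCCCTCTTCACCCCCGGAGACTGGTACCTGACCCTACAGCCATCATCGG. Then reverse.

5′-GGCTACTACCGACATCCCAGTCCATGGTCAGAGGCCCCCACTTCTCCCTTCTG-3′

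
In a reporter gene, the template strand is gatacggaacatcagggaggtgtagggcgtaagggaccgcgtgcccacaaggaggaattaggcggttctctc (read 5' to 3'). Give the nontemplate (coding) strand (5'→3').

5'-GAGAGAACCGCCTAATTCCTCCTTGTGGGCACGCGGTCCCTTACGCCCTACACCTCCCTGATGTTCCGTATC-3'

The coding strand is complementary and antiparallel to the template: take the complement (A↔T, G↔C) and reverse.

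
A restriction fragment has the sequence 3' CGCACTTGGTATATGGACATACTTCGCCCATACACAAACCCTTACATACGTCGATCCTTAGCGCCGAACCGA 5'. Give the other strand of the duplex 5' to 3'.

5′-GCGTGAACCATATACCTGTATGAAGCGGGTATGTGTTTGGGAATGTATGCAGCTAGGAATCGCGGCTTGGCT-3′

The strand is given 3'→5', so its complement runs 5'→3' in the same left-to-right order: pair each base A↔T, G↔C.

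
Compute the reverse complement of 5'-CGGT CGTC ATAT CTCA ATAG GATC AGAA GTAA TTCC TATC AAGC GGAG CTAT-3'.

5'-ATAGCTCCGCTTGATAGGAATTACTTCTGATCCTATTGAGATATGACGACCG-3'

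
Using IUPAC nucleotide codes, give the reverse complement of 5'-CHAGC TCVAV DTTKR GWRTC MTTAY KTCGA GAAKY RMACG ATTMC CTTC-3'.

5′-GAAGGKAATCGTKYRMTTCTCGAMRTAAKGAYWCYMAAHBTBGAGCTDG-3′

Standard pairs A↔T, G↔C; ambiguity codes pair R↔Y, M↔K, W↔W, D↔H, V↔B. Complement (GDTCGAGBTBHAAMYCWYAGKAATRMAGCTCTTMRYKTGCTAAKGGAAG), then reverse for 5'→3'.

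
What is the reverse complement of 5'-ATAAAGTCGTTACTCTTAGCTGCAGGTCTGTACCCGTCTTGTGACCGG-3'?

5'-CCGGTCACAAGACGGGTACAGACCTGCAGCTAAGAGTAACGACTTTAT-3'

Reading the sequence 3'→5' and pairing each base (A↔T, G↔C) gives the reverse complement directly.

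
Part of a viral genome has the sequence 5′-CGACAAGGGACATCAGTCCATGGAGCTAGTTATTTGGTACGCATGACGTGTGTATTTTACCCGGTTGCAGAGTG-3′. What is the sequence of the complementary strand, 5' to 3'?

Pairing A↔T and G↔C gives GCTGTTCCCTGTAGTCAGGTACCTCGATCAATAAACCATGCGTACTGCACACATAAAATGGGCCAACGTCTCAC, running 3'→5'. Reverse for the 5'→3' convention.

5'-CACTCTGCAACCGGGTAAAATACACACGTCATGCGTACCAAATAACTAGCTCCATGGACTGATGTCCCTTGTCG-3'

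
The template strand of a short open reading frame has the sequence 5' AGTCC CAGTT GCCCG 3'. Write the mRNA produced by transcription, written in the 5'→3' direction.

The mRNA has the sequence of the coding strand (reverse complement of the template) with T→U. Reverse complement of AGTCCCAGTTGCCCG is CGGGCAACTGGGACT; then T→U.

5'-CGGGCAACUGGGACU-3'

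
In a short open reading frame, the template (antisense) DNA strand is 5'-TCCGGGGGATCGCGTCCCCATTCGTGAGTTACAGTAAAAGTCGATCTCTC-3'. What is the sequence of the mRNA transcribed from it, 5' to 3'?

5'-GAGAGAUCGACUUUUACUGUAACUCACGAAUGGGGACGCGAUCCCCCGGA-3'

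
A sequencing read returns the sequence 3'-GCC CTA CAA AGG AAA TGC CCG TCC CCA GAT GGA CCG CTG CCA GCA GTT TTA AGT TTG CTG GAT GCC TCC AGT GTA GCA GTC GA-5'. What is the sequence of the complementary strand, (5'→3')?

5'-CGGGATGTTTCCTTTACGGGCAGGGGTCTACCTGGCGACGGTCGTCAAAATTCAAACGACCTACGGAGGTCACATCGTCAGCT-3'

The strand is given 3'→5', so its complement runs 5'→3' in the same left-to-right order: pair each base A↔T, G↔C.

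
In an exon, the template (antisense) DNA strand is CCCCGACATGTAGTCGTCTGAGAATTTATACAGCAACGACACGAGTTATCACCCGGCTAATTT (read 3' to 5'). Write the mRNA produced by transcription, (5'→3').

5'-GGGGCUGUACAUCAGCAGACUCUUAAAUAUGUCGUUGCUGUGCUCAAUAGUGGGCCGAUUAAA-3'

Reading the template 3'→5' as shown, RNA polymerase pairs each base (A→U, T→A, G↔C) to build mRNA 5'→3' directly.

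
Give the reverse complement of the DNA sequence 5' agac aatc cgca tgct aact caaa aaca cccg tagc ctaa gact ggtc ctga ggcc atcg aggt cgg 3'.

5′-CCGACCTCGATGGCCTCAGGACCAGTCTTAGGCTACGGGTGTTTTTGAGTTAGCATGCGGATTGTCT-3′

Reading the sequence 3'→5' and pairing each base (A↔T, G↔C) gives the reverse complement directly.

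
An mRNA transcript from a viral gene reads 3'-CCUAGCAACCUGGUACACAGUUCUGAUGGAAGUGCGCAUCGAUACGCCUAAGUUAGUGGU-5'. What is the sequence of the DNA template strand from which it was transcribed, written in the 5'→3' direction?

Written 5'→3' the mRNA is UGGUGAUUGAAUCCGCAUAGCUACGCGUGAAGGUAGUCUUGACACAUGGUCCAACGAUCC, so the coding DNA strand is TGGTGATTGAATCCGCATAGCTACGCGTGAAGGTAGTCTTGACACATGGTCCAACGATCC. The template is its reverse complement.

5'-GGATCGTTGGACCATGTGTCAAGACTACCTTCACGCGTAGCTATGCGGATTCAATCACCA-3'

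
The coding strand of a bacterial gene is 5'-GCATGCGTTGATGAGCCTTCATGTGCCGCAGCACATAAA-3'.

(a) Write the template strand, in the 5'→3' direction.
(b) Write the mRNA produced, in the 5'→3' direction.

(a) The template strand is the reverse complement of the coding strand: complement CGTACGCAACTACTCGGAAGTACACGGCGTCGTGTATTT, then reverse.
(b) mRNA matches the coding strand with T→U.

(a) 5'-TTTATGTGCTGCGGCACATGAAGGCTCATCAACGCATGC-3'
(b) 5′-GCAUGCGUUGAUGAGCCUUCAUGUGCCGCAGCACAUAAA-3′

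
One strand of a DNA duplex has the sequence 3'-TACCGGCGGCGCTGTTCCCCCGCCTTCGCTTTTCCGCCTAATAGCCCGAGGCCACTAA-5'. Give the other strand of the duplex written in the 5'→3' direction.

The strand is given 3'→5', so its complement runs 5'→3' in the same left-to-right order: pair each base A↔T, G↔C.

5'-ATGGCCGCCGCGACAAGGGGGCGGAAGCGAAAAGGCGGATTATCGGGCTCCGGTGATT-3'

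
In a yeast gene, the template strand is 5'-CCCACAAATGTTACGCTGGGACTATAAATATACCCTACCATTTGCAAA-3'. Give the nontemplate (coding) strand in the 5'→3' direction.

The coding strand is complementary and antiparallel to the template: take the complement (A↔T, G↔C) and reverse.

5'-TTTGCAAATGGTAGGGTATATTTATAGTCCCAGCGTAACATTTGTGGG-3'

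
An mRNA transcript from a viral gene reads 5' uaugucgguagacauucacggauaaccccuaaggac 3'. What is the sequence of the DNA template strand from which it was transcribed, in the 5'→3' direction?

5'-GTCCTTAGGGGTTATCCGTGAATGTCTACCGACATA-3'

Replace U with T to get the coding DNA strand: TATGTCGGTAGACATTCACGGATAACCCCTAAGGAC. The template strand is its reverse complement (complement ATACAGCCATCTGTAAGTGCCTATTGGGGATTCCTG, then reverse).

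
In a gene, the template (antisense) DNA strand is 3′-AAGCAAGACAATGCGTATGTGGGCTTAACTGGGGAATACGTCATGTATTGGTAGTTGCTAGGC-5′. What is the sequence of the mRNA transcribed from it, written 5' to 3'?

5'-UUCGUUCUGUUACGCAUACACCCGAAUUGACCCCUUAUGCAGUACAUAACCAUCAACGAUCCG-3'

Reading the template 3'→5' as shown, RNA polymerase pairs each base (A→U, T→A, G↔C) to build mRNA 5'→3' directly.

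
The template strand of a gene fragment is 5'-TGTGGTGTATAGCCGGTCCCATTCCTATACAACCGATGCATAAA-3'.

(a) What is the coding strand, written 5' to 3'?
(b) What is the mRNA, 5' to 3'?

(a) 5′-TTTATGCATCGGTTGTATAGGAATGGGACCGGCTATACACCACA-3′
(b) 5'-UUUAUGCAUCGGUUGUAUAGGAAUGGGACCGGCUAUACACCACA-3'

(a) The coding strand is the reverse complement of the template: complement ACACCACATATCGGCCAGGGTAAGGATATGTTGGCTACGTATTT, then reverse.
(b) mRNA has the coding-strand sequence with T→U.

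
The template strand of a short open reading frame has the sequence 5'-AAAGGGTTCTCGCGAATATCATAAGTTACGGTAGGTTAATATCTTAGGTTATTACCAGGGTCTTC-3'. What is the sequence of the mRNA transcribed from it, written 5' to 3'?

RNA polymerase reads the template 3'→5' and synthesizes mRNA 5'→3' by base-pairing (A→U, T→A, G↔C). The complement of the template is TTTCCCAAGAGCGCTTATAGTATTCAATGCCATCCAATTATAGAATCCAATAATGGTCCCAGAAG; antiparallel, so 5'→3' the coding strand is GAAGACCCTGGTAATAACCTAAGATATTAACCTACCGTAACTTATGATATTCGCGAGAACCCTTT. Replace T with U for the mRNA.

5'-GAAGACCCUGGUAAUAACCUAAGAUAUUAACCUACCGUAACUUAUGAUAUUCGCGAGAACCCUUU-3'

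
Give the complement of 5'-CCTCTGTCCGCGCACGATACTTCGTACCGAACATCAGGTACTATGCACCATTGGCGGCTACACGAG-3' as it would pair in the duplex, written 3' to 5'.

3'-GGAGACAGGCGCGTGCTATGAAGCATGGCTTGTAGTCCATGATACGTGGTAACCGCCGATGTGCTC-5'

Base-pairing A↔T, G↔C gives the complement. The complementary strand is antiparallel, so paired with a 5'→3' strand it runs 3'→5'.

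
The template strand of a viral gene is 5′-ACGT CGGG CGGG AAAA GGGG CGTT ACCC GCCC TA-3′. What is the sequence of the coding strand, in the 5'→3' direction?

5'-TAGGGCGGGTAACGCCCCTTTTCCCGCCCGACGT-3'

The coding strand is complementary and antiparallel to the template: take the complement (A↔T, G↔C) and reverse.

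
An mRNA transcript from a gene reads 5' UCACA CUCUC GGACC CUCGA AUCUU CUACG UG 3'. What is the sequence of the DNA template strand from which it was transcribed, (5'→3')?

Replace U with T to get the coding DNA strand: TCACACTCTCGGACCCTCGAATCTTCTACGTG. The template strand is its reverse complement (complement AGTGTGAGAGCCTGGGAGCTTAGAAGATGCAC, then reverse).

5'-CACGTAGAAGATTCGAGGGTCCGAGAGTGTGA-3'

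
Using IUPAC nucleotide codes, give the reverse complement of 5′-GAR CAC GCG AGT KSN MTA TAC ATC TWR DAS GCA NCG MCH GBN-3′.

Standard pairs A↔T, G↔C; ambiguity codes pair R↔Y, M↔K, W↔W, S↔S, B↔V, D↔H, N↔N. Complement (CTYGTGCGCTCAMSNKATATGTAGAWYHTSCGTNGCKGDCVN), then reverse for 5'→3'.

5'-NVCDGKCGNTGCSTHYWAGATGTATAKNSMACTCGCGTGYTC-3'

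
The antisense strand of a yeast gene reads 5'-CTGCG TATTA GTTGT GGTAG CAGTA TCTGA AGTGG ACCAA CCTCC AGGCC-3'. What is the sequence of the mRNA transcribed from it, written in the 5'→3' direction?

The mRNA has the sequence of the coding strand (reverse complement of the template) with T→U. Reverse complement of CTGCGTATTAGTTGTGGTAGCAGTATCTGAAGTGGACCAACCTCCAGGCC is GGCCTGGAGGTTGGTCCACTTCAGATACTGCTACCACAACTAATACGCAG; then T→U.

5'-GGCCUGGAGGUUGGUCCACUUCAGAUACUGCUACCACAACUAAUACGCAG-3'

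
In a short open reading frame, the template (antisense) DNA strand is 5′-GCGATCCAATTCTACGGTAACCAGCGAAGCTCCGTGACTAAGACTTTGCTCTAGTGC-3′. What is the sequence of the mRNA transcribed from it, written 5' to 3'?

5'-GCACUAGAGCAAAGUCUUAGUCACGGAGCUUCGCUGGUUACCGUAGAAUUGGAUCGC-3'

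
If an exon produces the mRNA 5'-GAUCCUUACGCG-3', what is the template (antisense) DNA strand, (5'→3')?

Replace U with T to get the coding DNA strand: GATCCTTACGCG. The template strand is its reverse complement (complement CTAGGAATGCGC, then reverse).

5′-CGCGTAAGGATC-3′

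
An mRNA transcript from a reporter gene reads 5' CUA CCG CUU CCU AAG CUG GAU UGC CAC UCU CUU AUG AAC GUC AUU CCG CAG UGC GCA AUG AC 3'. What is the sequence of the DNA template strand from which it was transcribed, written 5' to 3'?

5'-GTCATTGCGCACTGCGGAATGACGTTCATAAGAGAGTGGCAATCCAGCTTAGGAAGCGGTAG-3'

Replace U with T to get the coding DNA strand: CTACCGCTTCCTAAGCTGGATTGCCACTCTCTTATGAACGTCATTCCGCAGTGCGCAATGAC. The template strand is its reverse complement (complement GATGGCGAAGGATTCGACCTAACGGTGAGAGAATACTTGCAGTAAGGCGTCACGCGTTACTG, then reverse).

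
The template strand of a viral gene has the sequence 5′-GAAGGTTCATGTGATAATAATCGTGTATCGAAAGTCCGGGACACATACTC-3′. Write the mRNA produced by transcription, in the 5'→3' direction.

RNA polymerase reads the template 3'→5' and synthesizes mRNA 5'→3' by base-pairing (A→U, T→A, G↔C). The complement of the template is CTTCCAAGTACACTATTATTAGCACATAGCTTTCAGGCCCTGTGTATGAG; antiparallel, so 5'→3' the coding strand is GAGTATGTGTCCCGGACTTTCGATACACGATTATTATCACATGAACCTTC. Replace T with U for the mRNA.

5′-GAGUAUGUGUCCCGGACUUUCGAUACACGAUUAUUAUCACAUGAACCUUC-3′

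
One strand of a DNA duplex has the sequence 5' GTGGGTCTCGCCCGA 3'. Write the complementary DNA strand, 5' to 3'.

Pairing A↔T and G↔C gives CACCCAGAGCGGGCT, running 3'→5'. Reverse for the 5'→3' convention.

5'-TCGGGCGAGACCCAC-3'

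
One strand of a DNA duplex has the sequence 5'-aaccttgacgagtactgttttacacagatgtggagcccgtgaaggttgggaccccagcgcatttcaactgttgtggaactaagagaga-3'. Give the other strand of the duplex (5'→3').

5'-TCTCTCTTAGTTCCACAACAGTTGAAATGCGCTGGGGTCCCAACCTTCACGGGCTCCACATCTGTGTAAAACAGTACTCGTCAAGGTT-3'

The complement of AACCTTGACGAGTACTGTTTTACACAGATGTGGAGCCCGTGAAGGTTGGGACCCCAGCGCATTTCAACTGTTGTGGAACTAAGAGAGA is TTGGAACTGCTCATGACAAAATGTGTCTACACCTCGGGCACTTCCAACCCTGGGGTCGCGTAAAGTTGACAACACCTTGATTCTCTCT (A↔T, G↔C). DNA strands are antiparallel, so the complementary strand runs 3'→5'; reversing gives the 5'→3' form.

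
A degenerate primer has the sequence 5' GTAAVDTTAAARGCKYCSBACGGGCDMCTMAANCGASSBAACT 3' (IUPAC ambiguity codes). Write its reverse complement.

5'-AGTTVSSTCGNTTKAGKHGCCCGTVSGRMGCYTTTAAHBTTAC-3'

Standard pairs A↔T, G↔C; ambiguity codes pair R↔Y, M↔K, S↔S, B↔V, D↔H, N↔N. Complement (CATTBHAATTTYCGMRGSVTGCCCGHKGAKTTNGCTSSVTTGA), then reverse for 5'→3'.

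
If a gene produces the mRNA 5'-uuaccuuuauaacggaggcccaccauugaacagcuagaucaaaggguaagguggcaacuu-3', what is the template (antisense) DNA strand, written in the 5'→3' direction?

5'-AAGTTGCCACCTTACCCTTTGATCTAGCTGTTCAATGGTGGGCCTCCGTTATAAAGGTAA-3'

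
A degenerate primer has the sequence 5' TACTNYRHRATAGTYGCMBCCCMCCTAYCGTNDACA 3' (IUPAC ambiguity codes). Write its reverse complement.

Standard pairs A↔T, G↔C; ambiguity codes pair R↔Y, M↔K, B↔V, D↔H, N↔N. Complement (ATGANRYDYTATCARCGKVGGGKGGATRGCANHTGT), then reverse for 5'→3'.

5'-TGTHNACGRTAGGKGGGVKGCRACTATYDYRNAGTA-3'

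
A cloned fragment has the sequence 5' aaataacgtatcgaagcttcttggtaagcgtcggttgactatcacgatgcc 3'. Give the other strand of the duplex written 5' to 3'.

5'-GGCATCGTGATAGTCAACCGACGCTTACCAAGAAGCTTCGATACGTTATTT-3'

The complement of AAATAACGTATCGAAGCTTCTTGGTAAGCGTCGGTTGACTATCACGATGCC is TTTATTGCATAGCTTCGAAGAACCATTCGCAGCCAACTGATAGTGCTACGG (A↔T, G↔C). DNA strands are antiparallel, so the complementary strand runs 3'→5'; reversing gives the 5'→3' form.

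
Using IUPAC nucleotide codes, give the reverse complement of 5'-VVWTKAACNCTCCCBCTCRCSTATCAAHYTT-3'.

5'-AARDTTGATASGYGAGVGGGAGNGTTMAWBB-3'

Standard pairs A↔T, G↔C; ambiguity codes pair R↔Y, K↔M, W↔W, S↔S, B↔V, H↔D, N↔N. Complement (BBWAMTTGNGAGGGVGAGYGSATAGTTDRAA), then reverse for 5'→3'.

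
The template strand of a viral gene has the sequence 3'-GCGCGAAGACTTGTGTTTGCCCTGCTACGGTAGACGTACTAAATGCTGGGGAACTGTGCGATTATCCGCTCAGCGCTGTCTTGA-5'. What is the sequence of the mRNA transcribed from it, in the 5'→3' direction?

Reading the template 3'→5' as shown, RNA polymerase pairs each base (A→U, T→A, G↔C) to build mRNA 5'→3' directly.

5′-CGCGCUUCUGAACACAAACGGGACGAUGCCAUCUGCAUGAUUUACGACCCCUUGACACGCUAAUAGGCGAGUCGCGACAGAACU-3′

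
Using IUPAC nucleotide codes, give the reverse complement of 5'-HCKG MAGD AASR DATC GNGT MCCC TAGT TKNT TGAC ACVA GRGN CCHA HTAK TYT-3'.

Standard pairs A↔T, G↔C; ambiguity codes pair R↔Y, M↔K, S↔S, D↔H, V↔B, N↔N. Complement (DGMCKTCHTTSYHTAGCNCAKGGGATCAAMNAACTGTGBTCYCNGGDTDATMARA), then reverse for 5'→3'.

5′-ARAMTADTDGGNCYCTBGTGTCAANMAACTAGGGKACNCGATHYSTTHCTKCMGD-3′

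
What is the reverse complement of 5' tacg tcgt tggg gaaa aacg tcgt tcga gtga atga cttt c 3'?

5'-GAAAGTCATTCACTCGAACGACGTTTTTCCCCAACGACGTA-3'

Complement each base (A↔T, G↔C): ATGCAGCAACCCCTTTTTGCAGCAAGCTCACTTACTGAAAG. Then reverse.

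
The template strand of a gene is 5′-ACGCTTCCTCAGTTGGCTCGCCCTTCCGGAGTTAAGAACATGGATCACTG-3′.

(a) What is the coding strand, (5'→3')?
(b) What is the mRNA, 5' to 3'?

(a) 5′-CAGTGATCCATGTTCTTAACTCCGGAAGGGCGAGCCAACTGAGGAAGCGT-3′
(b) 5'-CAGUGAUCCAUGUUCUUAACUCCGGAAGGGCGAGCCAACUGAGGAAGCGU-3'

(a) The coding strand is the reverse complement of the template: complement TGCGAAGGAGTCAACCGAGCGGGAAGGCCTCAATTCTTGTACCTAGTGAC, then reverse.
(b) mRNA has the coding-strand sequence with T→U.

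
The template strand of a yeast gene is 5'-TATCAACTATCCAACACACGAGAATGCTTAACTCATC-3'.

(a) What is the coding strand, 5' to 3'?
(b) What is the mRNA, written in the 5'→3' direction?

(a) The coding strand is the reverse complement of the template: complement ATAGTTGATAGGTTGTGTGCTCTTACGAATTGAGTAG, then reverse.
(b) mRNA has the coding-strand sequence with T→U.

(a) 5'-GATGAGTTAAGCATTCTCGTGTGTTGGATAGTTGATA-3'
(b) 5′-GAUGAGUUAAGCAUUCUCGUGUGUUGGAUAGUUGAUA-3′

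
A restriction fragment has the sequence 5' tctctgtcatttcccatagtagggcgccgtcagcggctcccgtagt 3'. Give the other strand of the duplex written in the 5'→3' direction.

Pairing A↔T and G↔C gives AGAGACAGTAAAGGGTATCATCCCGCGGCAGTCGCCGAGGGCATCA, running 3'→5'. Reverse for the 5'→3' convention.

5′-ACTACGGGAGCCGCTGACGGCGCCCTACTATGGGAAATGACAGAGA-3′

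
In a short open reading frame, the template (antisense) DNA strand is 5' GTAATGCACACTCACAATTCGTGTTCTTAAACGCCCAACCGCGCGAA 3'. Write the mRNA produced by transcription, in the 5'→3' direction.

The mRNA has the sequence of the coding strand (reverse complement of the template) with T→U. Reverse complement of GTAATGCACACTCACAATTCGTGTTCTTAAACGCCCAACCGCGCGAA is TTCGCGCGGTTGGGCGTTTAAGAACACGAATTGTGAGTGTGCATTAC; then T→U.

5'-UUCGCGCGGUUGGGCGUUUAAGAACACGAAUUGUGAGUGUGCAUUAC-3'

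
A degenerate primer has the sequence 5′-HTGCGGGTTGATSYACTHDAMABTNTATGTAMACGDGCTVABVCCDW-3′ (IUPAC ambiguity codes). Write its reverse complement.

5'-WHGGBVTBAGCHCGTKTACATANAVTKTHDAGTRSATCAACCCGCAD-3'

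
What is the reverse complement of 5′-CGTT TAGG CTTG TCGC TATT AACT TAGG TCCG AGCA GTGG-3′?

5'-CCACTGCTCGGACCTAAGTTAATAGCGACAAGCCTAAACG-3'

Complement each base (A↔T, G↔C): GCAAATCCGAACAGCGATAATTGAATCCAGGCTCGTCACC. Then reverse.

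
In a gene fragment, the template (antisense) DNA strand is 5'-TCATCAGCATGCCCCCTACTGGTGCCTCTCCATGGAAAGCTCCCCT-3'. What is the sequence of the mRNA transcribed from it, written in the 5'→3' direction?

5'-AGGGGAGCUUUCCAUGGAGAGGCACCAGUAGGGGGCAUGCUGAUGA-3'

The mRNA has the sequence of the coding strand (reverse complement of the template) with T→U. Reverse complement of TCATCAGCATGCCCCCTACTGGTGCCTCTCCATGGAAAGCTCCCCT is AGGGGAGCTTTCCATGGAGAGGCACCAGTAGGGGGCATGCTGATGA; then T→U.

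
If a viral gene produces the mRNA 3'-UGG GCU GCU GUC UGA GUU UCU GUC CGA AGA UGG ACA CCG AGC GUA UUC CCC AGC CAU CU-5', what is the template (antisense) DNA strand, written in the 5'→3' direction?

Written 5'→3' the mRNA is UCUACCGACCCCUUAUGCGAGCCACAGGUAGAAGCCUGUCUUUGAGUCUGUCGUCGGGU, so the coding DNA strand is TCTACCGACCCCTTATGCGAGCCACAGGTAGAAGCCTGTCTTTGAGTCTGTCGTCGGGT. The template is its reverse complement.

5'-ACCCGACGACAGACTCAAAGACAGGCTTCTACCTGTGGCTCGCATAAGGGGTCGGTAGA-3'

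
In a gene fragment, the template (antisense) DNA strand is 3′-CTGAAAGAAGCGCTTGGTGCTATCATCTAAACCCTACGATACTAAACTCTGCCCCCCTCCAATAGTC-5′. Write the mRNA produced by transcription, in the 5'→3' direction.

5'-GACUUUCUUCGCGAACCACGAUAGUAGAUUUGGGAUGCUAUGAUUUGAGACGGGGGGAGGUUAUCAG-3'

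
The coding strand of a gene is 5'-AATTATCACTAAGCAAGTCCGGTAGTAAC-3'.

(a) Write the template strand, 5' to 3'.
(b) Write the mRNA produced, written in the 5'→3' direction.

(a) 5′-GTTACTACCGGACTTGCTTAGTGATAATT-3′
(b) 5′-AAUUAUCACUAAGCAAGUCCGGUAGUAAC-3′

(a) The template strand is the reverse complement of the coding strand: complement TTAATAGTGATTCGTTCAGGCCATCATTG, then reverse.
(b) mRNA matches the coding strand with T→U.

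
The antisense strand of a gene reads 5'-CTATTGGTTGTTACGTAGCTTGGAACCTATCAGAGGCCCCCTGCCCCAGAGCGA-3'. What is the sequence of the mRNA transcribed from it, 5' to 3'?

RNA polymerase reads the template 3'→5' and synthesizes mRNA 5'→3' by base-pairing (A→U, T→A, G↔C). The complement of the template is GATAACCAACAATGCATCGAACCTTGGATAGTCTCCGGGGGACGGGGTCTCGCT; antiparallel, so 5'→3' the coding strand is TCGCTCTGGGGCAGGGGGCCTCTGATAGGTTCCAAGCTACGTAACAACCAATAG. Replace T with U for the mRNA.

5'-UCGCUCUGGGGCAGGGGGCCUCUGAUAGGUUCCAAGCUACGUAACAACCAAUAG-3'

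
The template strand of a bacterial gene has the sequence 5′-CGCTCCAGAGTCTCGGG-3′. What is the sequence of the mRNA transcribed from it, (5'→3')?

The mRNA has the sequence of the coding strand (reverse complement of the template) with T→U. Reverse complement of CGCTCCAGAGTCTCGGG is CCCGAGACTCTGGAGCG; then T→U.

5′-CCCGAGACUCUGGAGCG-3′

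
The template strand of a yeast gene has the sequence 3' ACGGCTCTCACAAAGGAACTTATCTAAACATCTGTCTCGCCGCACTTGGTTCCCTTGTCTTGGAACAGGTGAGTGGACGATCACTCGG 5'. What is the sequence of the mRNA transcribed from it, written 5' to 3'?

Reading the template 3'→5' as shown, RNA polymerase pairs each base (A→U, T→A, G↔C) to build mRNA 5'→3' directly.

5'-UGCCGAGAGUGUUUCCUUGAAUAGAUUUGUAGACAGAGCGGCGUGAACCAAGGGAACAGAACCUUGUCCACUCACCUGCUAGUGAGCC-3'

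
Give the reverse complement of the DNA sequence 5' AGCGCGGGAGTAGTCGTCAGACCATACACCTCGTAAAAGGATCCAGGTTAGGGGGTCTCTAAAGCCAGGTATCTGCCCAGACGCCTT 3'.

Complement each base (A↔T, G↔C): TCGCGCCCTCATCAGCAGTCTGGTATGTGGAGCATTTTCCTAGGTCCAATCCCCCAGAGATTTCGGTCCATAGACGGGTCTGCGGAA. Then reverse.

5'-AAGGCGTCTGGGCAGATACCTGGCTTTAGAGACCCCCTAACCTGGATCCTTTTACGAGGTGTATGGTCTGACGACTACTCCCGCGCT-3'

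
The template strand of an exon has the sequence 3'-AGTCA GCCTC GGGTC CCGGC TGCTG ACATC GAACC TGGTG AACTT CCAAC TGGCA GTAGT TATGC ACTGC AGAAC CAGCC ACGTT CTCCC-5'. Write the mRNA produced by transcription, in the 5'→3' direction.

5'-UCAGUCGGAGCCCAGGGCCGACGACUGUAGCUUGGACCACUUGAAGGUUGACCGUCAUCAAUACGUGACGUCUUGGUCGGUGCAAGAGGG-3'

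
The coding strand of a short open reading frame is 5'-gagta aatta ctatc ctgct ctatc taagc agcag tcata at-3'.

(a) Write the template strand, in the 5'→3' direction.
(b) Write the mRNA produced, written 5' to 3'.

(a) 5'-ATTATGACTGCTGCTTAGATAGAGCAGGATAGTAATTTACTC-3'
(b) 5′-GAGUAAAUUACUAUCCUGCUCUAUCUAAGCAGCAGUCAUAAU-3′

(a) The template strand is the reverse complement of the coding strand: complement CTCATTTAATGATAGGACGAGATAGATTCGTCGTCAGTATTA, then reverse.
(b) mRNA matches the coding strand with T→U.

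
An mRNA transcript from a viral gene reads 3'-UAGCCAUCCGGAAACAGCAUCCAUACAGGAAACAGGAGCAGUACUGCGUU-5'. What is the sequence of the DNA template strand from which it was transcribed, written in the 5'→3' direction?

Written 5'→3' the mRNA is UUGCGUCAUGACGAGGACAAAGGACAUACCUACGACAAAGGCCUACCGAU, so the coding DNA strand is TTGCGTCATGACGAGGACAAAGGACATACCTACGACAAAGGCCTACCGAT. The template is its reverse complement.

5'-ATCGGTAGGCCTTTGTCGTAGGTATGTCCTTTGTCCTCGTCATGACGCAA-3'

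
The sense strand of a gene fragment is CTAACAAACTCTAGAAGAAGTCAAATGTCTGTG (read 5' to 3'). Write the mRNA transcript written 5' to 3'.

The mRNA is synthesized from the template strand, so it matches the coding strand with T replaced by U.

5'-CUAACAAACUCUAGAAGAAGUCAAAUGUCUGUG-3'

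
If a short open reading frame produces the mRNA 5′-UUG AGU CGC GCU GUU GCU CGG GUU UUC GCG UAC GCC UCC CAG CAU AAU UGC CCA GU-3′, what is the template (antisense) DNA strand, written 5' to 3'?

Replace U with T to get the coding DNA strand: TTGAGTCGCGCTGTTGCTCGGGTTTTCGCGTACGCCTCCCAGCATAATTGCCCAGT. The template strand is its reverse complement (complement AACTCAGCGCGACAACGAGCCCAAAAGCGCATGCGGAGGGTCGTATTAACGGGTCA, then reverse).

5′-ACTGGGCAATTATGCTGGGAGGCGTACGCGAAAACCCGAGCAACAGCGCGACTCAA-3′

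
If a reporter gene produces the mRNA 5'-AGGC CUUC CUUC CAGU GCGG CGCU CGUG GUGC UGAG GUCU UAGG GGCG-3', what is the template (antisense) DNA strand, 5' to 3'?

5′-CGCCCCTAAGACCTCAGCACCACGAGCGCCGCACTGGAAGGAAGGCCT-3′

Replace U with T to get the coding DNA strand: AGGCCTTCCTTCCAGTGCGGCGCTCGTGGTGCTGAGGTCTTAGGGGCG. The template strand is its reverse complement (complement TCCGGAAGGAAGGTCACGCCGCGAGCACCACGACTCCAGAATCCCCGC, then reverse).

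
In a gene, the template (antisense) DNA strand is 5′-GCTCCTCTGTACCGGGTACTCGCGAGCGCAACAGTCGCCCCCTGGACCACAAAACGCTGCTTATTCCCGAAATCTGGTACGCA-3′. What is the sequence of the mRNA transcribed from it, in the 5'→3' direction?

The mRNA has the sequence of the coding strand (reverse complement of the template) with T→U. Reverse complement of GCTCCTCTGTACCGGGTACTCGCGAGCGCAACAGTCGCCCCCTGGACCACAAAACGCTGCTTATTCCCGAAATCTGGTACGCA is TGCGTACCAGATTTCGGGAATAAGCAGCGTTTTGTGGTCCAGGGGGCGACTGTTGCGCTCGCGAGTACCCGGTACAGAGGAGC; then T→U.

5'-UGCGUACCAGAUUUCGGGAAUAAGCAGCGUUUUGUGGUCCAGGGGGCGACUGUUGCGCUCGCGAGUACCCGGUACAGAGGAGC-3'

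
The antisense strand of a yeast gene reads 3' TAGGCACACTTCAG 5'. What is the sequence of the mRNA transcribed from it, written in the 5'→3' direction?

5'-AUCCGUGUGAAGUC-3'

Reading the template 3'→5' as shown, RNA polymerase pairs each base (A→U, T→A, G↔C) to build mRNA 5'→3' directly.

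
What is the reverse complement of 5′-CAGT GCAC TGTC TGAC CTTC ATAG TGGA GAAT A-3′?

5′-TATTCTCCACTATGAAGGTCAGACAGTGCACTG-3′

Complement each base (A↔T, G↔C): GTCACGTGACAGACTGGAAGTATCACCTCTTAT. Then reverse.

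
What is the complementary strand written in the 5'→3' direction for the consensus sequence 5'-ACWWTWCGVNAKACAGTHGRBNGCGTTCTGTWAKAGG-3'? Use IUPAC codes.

5'-CCTMTWACAGAACGCNVYCDACTGTMTNBCGWAWWGT-3'

Standard pairs A↔T, G↔C; ambiguity codes pair R↔Y, K↔M, W↔W, B↔V, H↔D, N↔N. Complement (TGWWAWGCBNTMTGTCADCYVNCGCAAGACAWTMTCC), then reverse for 5'→3'.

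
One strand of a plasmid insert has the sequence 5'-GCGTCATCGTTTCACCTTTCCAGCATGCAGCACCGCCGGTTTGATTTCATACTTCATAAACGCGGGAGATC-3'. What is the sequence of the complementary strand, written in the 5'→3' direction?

The complement of GCGTCATCGTTTCACCTTTCCAGCATGCAGCACCGCCGGTTTGATTTCATACTTCATAAACGCGGGAGATC is CGCAGTAGCAAAGTGGAAAGGTCGTACGTCGTGGCGGCCAAACTAAAGTATGAAGTATTTGCGCCCTCTAG (A↔T, G↔C). DNA strands are antiparallel, so the complementary strand runs 3'→5'; reversing gives the 5'→3' form.

5'-GATCTCCCGCGTTTATGAAGTATGAAATCAAACCGGCGGTGCTGCATGCTGGAAAGGTGAAACGATGACGC-3'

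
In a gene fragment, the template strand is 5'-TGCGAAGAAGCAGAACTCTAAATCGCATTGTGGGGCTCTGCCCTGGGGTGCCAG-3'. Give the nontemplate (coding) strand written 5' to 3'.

The coding strand is complementary and antiparallel to the template: take the complement (A↔T, G↔C) and reverse.

5'-CTGGCACCCCAGGGCAGAGCCCCACAATGCGATTTAGAGTTCTGCTTCTTCGCA-3'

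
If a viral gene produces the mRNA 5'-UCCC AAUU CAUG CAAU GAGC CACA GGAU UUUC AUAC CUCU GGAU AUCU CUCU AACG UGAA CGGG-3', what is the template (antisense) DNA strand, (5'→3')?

Replace U with T to get the coding DNA strand: TCCCAATTCATGCAATGAGCCACAGGATTTTCATACCTCTGGATATCTCTCTAACGTGAACGGG. The template strand is its reverse complement (complement AGGGTTAAGTACGTTACTCGGTGTCCTAAAAGTATGGAGACCTATAGAGAGATTGCACTTGCCC, then reverse).

5'-CCCGTTCACGTTAGAGAGATATCCAGAGGTATGAAAATCCTGTGGCTCATTGCATGAATTGGGA-3'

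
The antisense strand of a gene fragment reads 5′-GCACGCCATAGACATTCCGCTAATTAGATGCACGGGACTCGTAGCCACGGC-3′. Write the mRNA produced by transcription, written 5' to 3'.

The mRNA has the sequence of the coding strand (reverse complement of the template) with T→U. Reverse complement of GCACGCCATAGACATTCCGCTAATTAGATGCACGGGACTCGTAGCCACGGC is GCCGTGGCTACGAGTCCCGTGCATCTAATTAGCGGAATGTCTATGGCGTGC; then T→U.

5'-GCCGUGGCUACGAGUCCCGUGCAUCUAAUUAGCGGAAUGUCUAUGGCGUGC-3'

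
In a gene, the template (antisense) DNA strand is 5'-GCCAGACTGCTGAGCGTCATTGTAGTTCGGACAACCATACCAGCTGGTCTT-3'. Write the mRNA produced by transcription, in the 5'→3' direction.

5'-AAGACCAGCUGGUAUGGUUGUCCGAACUACAAUGACGCUCAGCAGUCUGGC-3'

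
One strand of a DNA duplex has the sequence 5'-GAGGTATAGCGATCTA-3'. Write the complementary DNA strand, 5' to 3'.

5′-TAGATCGCTATACCTC-3′

The complement of GAGGTATAGCGATCTA is CTCCATATCGCTAGAT (A↔T, G↔C). DNA strands are antiparallel, so the complementary strand runs 3'→5'; reversing gives the 5'→3' form.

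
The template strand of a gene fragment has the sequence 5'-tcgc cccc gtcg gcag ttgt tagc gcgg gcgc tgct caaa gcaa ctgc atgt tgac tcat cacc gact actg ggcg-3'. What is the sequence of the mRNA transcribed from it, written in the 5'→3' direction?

5'-CGCCCAGUAGUCGGUGAUGAGUCAACAUGCAGUUGCUUUGAGCAGCGCCCGCGCUAACAACUGCCGACGGGGGCGA-3'

RNA polymerase reads the template 3'→5' and synthesizes mRNA 5'→3' by base-pairing (A→U, T→A, G↔C). The complement of the template is AGCGGGGGCAGCCGTCAACAATCGCGCCCGCGACGAGTTTCGTTGACGTACAACTGAGTAGTGGCTGATGACCCGC; antiparallel, so 5'→3' the coding strand is CGCCCAGTAGTCGGTGATGAGTCAACATGCAGTTGCTTTGAGCAGCGCCCGCGCTAACAACTGCCGACGGGGGCGA. Replace T with U for the mRNA.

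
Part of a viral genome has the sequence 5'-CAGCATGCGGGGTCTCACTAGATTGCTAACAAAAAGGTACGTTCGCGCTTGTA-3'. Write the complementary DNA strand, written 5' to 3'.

5'-TACAAGCGCGAACGTACCTTTTTGTTAGCAATCTAGTGAGACCCCGCATGCTG-3'

Pairing A↔T and G↔C gives GTCGTACGCCCCAGAGTGATCTAACGATTGTTTTTCCATGCAAGCGCGAACAT, running 3'→5'. Reverse for the 5'→3' convention.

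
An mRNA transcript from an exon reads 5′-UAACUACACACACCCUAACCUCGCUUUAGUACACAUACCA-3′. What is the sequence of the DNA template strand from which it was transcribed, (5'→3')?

5'-TGGTATGTGTACTAAAGCGAGGTTAGGGTGTGTGTAGTTA-3'

Replace U with T to get the coding DNA strand: TAACTACACACACCCTAACCTCGCTTTAGTACACATACCA. The template strand is its reverse complement (complement ATTGATGTGTGTGGGATTGGAGCGAAATCATGTGTATGGT, then reverse).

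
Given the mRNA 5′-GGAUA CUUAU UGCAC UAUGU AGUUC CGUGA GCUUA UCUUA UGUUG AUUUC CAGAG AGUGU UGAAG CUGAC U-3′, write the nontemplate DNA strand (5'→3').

5'-GGATACTTATTGCACTATGTAGTTCCGTGAGCTTATCTTATGTTGATTTCCAGAGAGTGTTGAAGCTGACT-3'

The coding DNA strand has the same 5'→3' sequence as the mRNA with U replaced by T.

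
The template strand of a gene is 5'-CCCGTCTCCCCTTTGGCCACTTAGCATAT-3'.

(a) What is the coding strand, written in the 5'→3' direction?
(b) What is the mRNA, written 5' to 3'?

(a) 5'-ATATGCTAAGTGGCCAAAGGGGAGACGGG-3'
(b) 5'-AUAUGCUAAGUGGCCAAAGGGGAGACGGG-3'

(a) The coding strand is the reverse complement of the template: complement GGGCAGAGGGGAAACCGGTGAATCGTATA, then reverse.
(b) mRNA has the coding-strand sequence with T→U.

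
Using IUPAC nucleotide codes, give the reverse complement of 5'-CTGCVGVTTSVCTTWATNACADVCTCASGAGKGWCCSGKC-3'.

5'-GMCSGGWCMCTCSTGAGBHTGTNATWAAGBSAABCBGCAG-3'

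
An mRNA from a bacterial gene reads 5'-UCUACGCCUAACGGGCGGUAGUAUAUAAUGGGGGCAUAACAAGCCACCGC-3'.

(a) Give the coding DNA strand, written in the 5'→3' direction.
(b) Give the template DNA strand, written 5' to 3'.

(a) The coding strand matches the mRNA with U→T.
(b) The template strand is the reverse complement of the coding strand.

(a) 5′-TCTACGCCTAACGGGCGGTAGTATATAATGGGGGCATAACAAGCCACCGC-3′
(b) 5'-GCGGTGGCTTGTTATGCCCCCATTATATACTACCGCCCGTTAGGCGTAGA-3'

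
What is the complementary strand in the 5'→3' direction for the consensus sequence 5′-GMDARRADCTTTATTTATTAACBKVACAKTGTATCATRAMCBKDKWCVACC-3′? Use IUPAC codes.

5'-GGTBGWMHMVGKTYATGATACAMTGTBMVGTTAATAAATAAAGHTYYTHKC-3'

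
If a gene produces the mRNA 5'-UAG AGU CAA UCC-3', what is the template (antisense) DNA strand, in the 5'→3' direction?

5′-GGATTGACTCTA-3′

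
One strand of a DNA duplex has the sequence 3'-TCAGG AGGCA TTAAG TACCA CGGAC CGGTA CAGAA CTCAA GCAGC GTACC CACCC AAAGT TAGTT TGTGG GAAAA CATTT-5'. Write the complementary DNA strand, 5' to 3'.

5'-AGTCCTCCGTAATTCATGGTGCCTGGCCATGTCTTGAGTTCGTCGCATGGGTGGGTTTCAATCAAACACCCTTTTGTAAA-3'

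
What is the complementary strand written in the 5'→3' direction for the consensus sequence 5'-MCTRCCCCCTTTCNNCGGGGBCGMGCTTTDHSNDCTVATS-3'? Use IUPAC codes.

Standard pairs A↔T, G↔C; ambiguity codes pair R↔Y, M↔K, S↔S, B↔V, D↔H, N↔N. Complement (KGAYGGGGGAAAGNNGCCCCVGCKCGAAAHDSNHGABTAS), then reverse for 5'→3'.

5'-SATBAGHNSDHAAAGCKCGVCCCCGNNGAAAGGGGGYAGK-3'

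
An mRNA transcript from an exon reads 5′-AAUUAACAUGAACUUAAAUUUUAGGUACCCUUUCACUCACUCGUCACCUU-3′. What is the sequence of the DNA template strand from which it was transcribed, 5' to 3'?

5'-AAGGTGACGAGTGAGTGAAAGGGTACCTAAAATTTAAGTTCATGTTAATT-3'

Replace U with T to get the coding DNA strand: AATTAACATGAACTTAAATTTTAGGTACCCTTTCACTCACTCGTCACCTT. The template strand is its reverse complement (complement TTAATTGTACTTGAATTTAAAATCCATGGGAAAGTGAGTGAGCAGTGGAA, then reverse).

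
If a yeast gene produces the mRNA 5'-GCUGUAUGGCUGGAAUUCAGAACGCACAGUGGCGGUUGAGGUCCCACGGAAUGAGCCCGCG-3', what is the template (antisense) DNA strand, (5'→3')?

5′-CGCGGGCTCATTCCGTGGGACCTCAACCGCCACTGTGCGTTCTGAATTCCAGCCATACAGC-3′

Replace U with T to get the coding DNA strand: GCTGTATGGCTGGAATTCAGAACGCACAGTGGCGGTTGAGGTCCCACGGAATGAGCCCGCG. The template strand is its reverse complement (complement CGACATACCGACCTTAAGTCTTGCGTGTCACCGCCAACTCCAGGGTGCCTTACTCGGGCGC, then reverse).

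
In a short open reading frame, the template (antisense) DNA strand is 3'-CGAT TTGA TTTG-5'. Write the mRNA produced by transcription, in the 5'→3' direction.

5′-GCUAAACUAAAC-3′

Reading the template 3'→5' as shown, RNA polymerase pairs each base (A→U, T→A, G↔C) to build mRNA 5'→3' directly.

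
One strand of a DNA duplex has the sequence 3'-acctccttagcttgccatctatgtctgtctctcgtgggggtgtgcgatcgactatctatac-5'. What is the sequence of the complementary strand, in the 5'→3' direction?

The strand is given 3'→5', so its complement runs 5'→3' in the same left-to-right order: pair each base A↔T, G↔C.

5'-TGGAGGAATCGAACGGTAGATACAGACAGAGAGCACCCCCACACGCTAGCTGATAGATATG-3'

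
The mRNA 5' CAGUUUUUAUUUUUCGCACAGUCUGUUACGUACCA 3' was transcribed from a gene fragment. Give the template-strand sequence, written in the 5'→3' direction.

5′-TGGTACGTAACAGACTGTGCGAAAAATAAAAACTG-3′

Replace U with T to get the coding DNA strand: CAGTTTTTATTTTTCGCACAGTCTGTTACGTACCA. The template strand is its reverse complement (complement GTCAAAAATAAAAAGCGTGTCAGACAATGCATGGT, then reverse).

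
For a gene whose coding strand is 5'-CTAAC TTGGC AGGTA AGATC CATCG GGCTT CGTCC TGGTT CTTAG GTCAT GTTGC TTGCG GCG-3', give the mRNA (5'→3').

5′-CUAACUUGGCAGGUAAGAUCCAUCGGGCUUCGUCCUGGUUCUUAGGUCAUGUUGCUUGCGGCG-3′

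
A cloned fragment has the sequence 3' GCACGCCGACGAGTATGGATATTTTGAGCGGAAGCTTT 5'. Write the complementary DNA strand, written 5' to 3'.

The strand is given 3'→5', so its complement runs 5'→3' in the same left-to-right order: pair each base A↔T, G↔C.

5'-CGTGCGGCTGCTCATACCTATAAAACTCGCCTTCGAAA-3'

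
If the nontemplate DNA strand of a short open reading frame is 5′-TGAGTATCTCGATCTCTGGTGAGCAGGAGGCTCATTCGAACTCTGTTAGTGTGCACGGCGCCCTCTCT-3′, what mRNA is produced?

5'-UGAGUAUCUCGAUCUCUGGUGAGCAGGAGGCUCAUUCGAACUCUGUUAGUGUGCACGGCGCCCUCUCU-3'

mRNA has the coding-strand sequence with U in place of T.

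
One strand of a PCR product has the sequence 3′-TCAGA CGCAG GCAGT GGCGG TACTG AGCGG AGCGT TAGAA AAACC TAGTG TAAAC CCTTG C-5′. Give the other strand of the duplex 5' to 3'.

5'-AGTCTGCGTCCGTCACCGCCATGACTCGCCTCGCAATCTTTTTGGATCACATTTGGGAACG-3'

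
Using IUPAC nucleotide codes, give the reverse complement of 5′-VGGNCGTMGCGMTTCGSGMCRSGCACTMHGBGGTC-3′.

5'-GACCVCDKAGTGCSYGKCSCGAAKCGCKACGNCCB-3'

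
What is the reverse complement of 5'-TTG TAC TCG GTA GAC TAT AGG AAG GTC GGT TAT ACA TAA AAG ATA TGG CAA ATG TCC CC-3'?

5′-GGGGACATTTGCCATATCTTTTATGTATAACCGACCTTCCTATAGTCTACCGAGTACAA-3′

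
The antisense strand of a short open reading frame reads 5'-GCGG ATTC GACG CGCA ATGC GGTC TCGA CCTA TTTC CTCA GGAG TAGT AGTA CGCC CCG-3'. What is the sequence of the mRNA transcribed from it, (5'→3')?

5'-CGGGGCGUACUACUACUCCUGAGGAAAUAGGUCGAGACCGCAUUGCGCGUCGAAUCCGC-3'

The mRNA has the sequence of the coding strand (reverse complement of the template) with T→U. Reverse complement of GCGGATTCGACGCGCAATGCGGTCTCGACCTATTTCCTCAGGAGTAGTAGTACGCCCCG is CGGGGCGTACTACTACTCCTGAGGAAATAGGTCGAGACCGCATTGCGCGTCGAATCCGC; then T→U.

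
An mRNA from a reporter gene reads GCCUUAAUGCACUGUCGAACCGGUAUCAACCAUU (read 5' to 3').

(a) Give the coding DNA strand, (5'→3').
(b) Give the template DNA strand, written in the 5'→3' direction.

(a) 5′-GCCTTAATGCACTGTCGAACCGGTATCAACCATT-3′
(b) 5'-AATGGTTGATACCGGTTCGACAGTGCATTAAGGC-3'

(a) The coding strand matches the mRNA with U→T.
(b) The template strand is the reverse complement of the coding strand.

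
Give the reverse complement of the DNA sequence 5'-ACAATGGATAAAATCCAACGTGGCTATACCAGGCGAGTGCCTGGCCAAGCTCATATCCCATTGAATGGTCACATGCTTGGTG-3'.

Complement each base (A↔T, G↔C): TGTTACCTATTTTAGGTTGCACCGATATGGTCCGCTCACGGACCGGTTCGAGTATAGGGTAACTTACCAGTGTACGAACCAC. Then reverse.

5'-CACCAAGCATGTGACCATTCAATGGGATATGAGCTTGGCCAGGCACTCGCCTGGTATAGCCACGTTGGATTTTATCCATTGT-3'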